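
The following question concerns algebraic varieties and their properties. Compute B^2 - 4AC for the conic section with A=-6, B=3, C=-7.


The discriminant of a conic Ax^2 + Bxy + Cy^2 + ... = 0 is B^2 - 4AC.
B^2 = 3^2 = 9
4AC = 4*(-6)*(-7) = 168
Discriminant = 9 - 168 = -159

-159


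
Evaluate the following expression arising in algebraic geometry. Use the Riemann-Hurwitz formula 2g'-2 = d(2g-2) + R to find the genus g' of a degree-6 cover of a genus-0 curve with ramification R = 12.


Riemann-Hurwitz formula: 2g' - 2 = d(2g - 2) + R
Given: d = 6, g = 0, R = 12
2g' - 2 = 6*(2*0 - 2) + 12
2g' - 2 = 6*(-2) + 12
2g' - 2 = -12 + 12 = 0
2g' = 2
g' = 1

1


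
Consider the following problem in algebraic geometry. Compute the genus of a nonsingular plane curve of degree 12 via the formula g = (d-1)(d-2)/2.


Using the genus formula for smooth plane curves:
g = (d-1)(d-2)/2
g = (12-1)(12-2)/2
g = 11*10/2
g = 110/2 = 55

55


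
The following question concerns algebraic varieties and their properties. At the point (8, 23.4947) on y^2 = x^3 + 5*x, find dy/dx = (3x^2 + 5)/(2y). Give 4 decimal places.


Using implicit differentiation of y^2 = x^3 + 5*x:
2y * dy/dx = 3x^2 + 5
dy/dx = (3x^2 + 5)/(2y)
Numerator: 3*8^2 + 5 = 197
Denominator: 2*23.4947 = 46.9894
dy/dx = 197/46.9894 = 4.1924

4.1924


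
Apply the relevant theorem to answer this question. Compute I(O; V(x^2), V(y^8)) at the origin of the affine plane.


The intersection multiplicity of V(x^a) and V(y^b) at the origin is:
I(O; V(x^2), V(y^8)) = dim_k(k[x,y]/(x^2, y^8))
A basis for k[x,y]/(x^2, y^8) is the set of monomials x^i * y^j
where 0 <= i < 2 and 0 <= j < 8.
The number of such monomials is 2 * 8 = 16

16


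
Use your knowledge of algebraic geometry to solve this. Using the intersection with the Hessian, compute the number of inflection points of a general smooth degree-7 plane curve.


For a general smooth plane curve C of degree d, the inflection points are
the intersection of C with its Hessian curve, which has degree 3(d-2).
By Bezout, the total intersection number is d * 3(d-2) = 7 * 15 = 105.
For a general curve every flex is ordinary, so each contributes
multiplicity 1 to C·Hess(C), and the number of distinct inflection
points is 3d(d-2).
Inflection points = 3*7*(7-2) = 3*7*5 = 105

105


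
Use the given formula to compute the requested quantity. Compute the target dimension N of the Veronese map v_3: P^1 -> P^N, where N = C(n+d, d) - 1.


The Veronese embedding v_d: P^n -> P^N maps each point to all
degree-d monomials in n+1 homogeneous coordinates.
N = C(n+d, d) - 1
N = C(1+3, 3) - 1
N = C(4, 3) - 1
C(4, 3) = 4
N = 4 - 1 = 3

3


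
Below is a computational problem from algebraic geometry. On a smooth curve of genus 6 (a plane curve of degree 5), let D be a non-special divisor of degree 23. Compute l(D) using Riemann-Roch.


First, compute the genus of a smooth plane curve of degree 5:
g = (d-1)(d-2)/2 = (5-1)(5-2)/2 = 6
For a non-special divisor D (i.e., h^1(D) = 0), Riemann-Roch gives:
l(D) = deg(D) - g + 1
Since deg(D) = 23 >= 2g - 1 = 11, D is non-special.
l(D) = 23 - 6 + 1 = 18

18


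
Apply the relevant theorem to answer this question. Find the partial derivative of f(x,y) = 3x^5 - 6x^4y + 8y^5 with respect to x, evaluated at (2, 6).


df/dx = 5*3*x^4 + 4*(-6)*x^3*y
At (2,6): 5*3*2^4 + 4*(-6)*2^3*6
= 240 - 1152
= -912

-912


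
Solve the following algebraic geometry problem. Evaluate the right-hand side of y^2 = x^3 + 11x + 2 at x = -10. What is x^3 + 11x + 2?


Compute x^3 + 11x + 2 at x = -10:
x^3 = (-10)^3 = -1000
11*x = 11*(-10) = -110
Sum: -1000 - 110 + 2 = -1108

-1108


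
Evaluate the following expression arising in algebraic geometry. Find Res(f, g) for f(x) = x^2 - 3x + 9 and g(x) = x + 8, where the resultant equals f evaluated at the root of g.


For Res(f, x - c), we evaluate f at x = c.
f(-8) = (-8)^2 - 3*(-8) + 9
= 64 + 24 + 9
= 88 + 9 = 97
Res(f, g) = 97

97


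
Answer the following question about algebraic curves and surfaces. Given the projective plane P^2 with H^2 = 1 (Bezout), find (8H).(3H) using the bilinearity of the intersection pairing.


Using bilinearity of the intersection pairing on the projective plane P^2:
(aH).(bH) = ab * (H.H)
We have H^2 = 1 (Bezout).
D.E = (8H).(3H) = 8*3*1
= 24*1
= 24

24


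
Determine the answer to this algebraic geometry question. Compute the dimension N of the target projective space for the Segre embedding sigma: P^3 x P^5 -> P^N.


The Segre embedding maps P^m x P^n into P^N via
all products of coordinates from each factor.
N = (m+1)(n+1) - 1
N = (3+1)(5+1) - 1
N = 4*6 - 1
N = 24 - 1 = 23

23


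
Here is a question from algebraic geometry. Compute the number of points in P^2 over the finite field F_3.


P^2(F_3) has (q^(n+1) - 1)/(q - 1) points.
= 3^2 + 3^1 + 3^0
= 9 + 3 + 1
= 13

13


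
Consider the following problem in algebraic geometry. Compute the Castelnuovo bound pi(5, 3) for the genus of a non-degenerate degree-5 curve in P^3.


Castelnuovo's bound: write d - 1 = m(r-1) + epsilon with 0 <= epsilon < r-1.
d - 1 = 5 - 1 = 4
r - 1 = 3 - 1 = 2
4 = 2*2 + 0, so m = 2, epsilon = 0
pi(d, r) = m(m-1)(r-1)/2 + m*epsilon
= 2*1*2/2 + 2*0
= 4/2 + 0
= 2 + 0 = 2

2


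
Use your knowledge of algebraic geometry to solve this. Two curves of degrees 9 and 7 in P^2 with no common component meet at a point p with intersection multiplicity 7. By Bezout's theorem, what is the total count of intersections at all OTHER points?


By Bezout's theorem, the total intersection number is d1 * d2.
Total = 9 * 7 = 63
Intersection multiplicity at p = 7
Remaining intersections = 63 - 7 = 56

56


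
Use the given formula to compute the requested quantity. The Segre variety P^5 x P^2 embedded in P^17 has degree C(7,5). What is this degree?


The degree of the Segre variety P^5 x P^2 is C(m+n, m).
= C(7, 5)
= 21

21


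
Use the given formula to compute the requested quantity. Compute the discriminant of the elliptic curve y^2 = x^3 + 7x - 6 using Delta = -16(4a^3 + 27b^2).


Compute each component:
4a^3 = 4*7^3 = 4*343 = 1372
27b^2 = 27*(-6)^2 = 27*36 = 972
4a^3 + 27b^2 = 1372 + 972 = 2344
Delta = -16*2344 = -37504

-37504


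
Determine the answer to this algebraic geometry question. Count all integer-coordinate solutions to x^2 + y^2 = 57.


Systematically check integer values of x where x^2 <= 57.
For each valid x, check if 57 - x^2 is a perfect square.
Total integer solutions found: 0

0


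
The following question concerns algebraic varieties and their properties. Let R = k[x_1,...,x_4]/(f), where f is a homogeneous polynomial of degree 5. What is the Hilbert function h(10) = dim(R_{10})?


For R = k[x_1,...,x_n]/(f) with f homogeneous of degree e:
The Hilbert series is (1 - t^e)/(1 - t)^n.
So h(d) = C(d+n-1, n-1) - C(d-e+n-1, n-1) for d >= e.
With n=4, e=5, d=10:
C(10+4-1, 4-1) = C(13, 3) = 286
C(10-5+4-1, 4-1) = C(8, 3) = 56
h(10) = 286 - 56 = 230

230


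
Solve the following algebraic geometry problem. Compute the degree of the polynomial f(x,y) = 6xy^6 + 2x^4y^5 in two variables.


Examine each term for its total degree (sum of exponents).
  Term '6xy^6' has total degree 1+6 = 7.
  Term '2x^4y^5' has total degree 4+5 = 9.
The maximum total degree among all terms is 9.

9


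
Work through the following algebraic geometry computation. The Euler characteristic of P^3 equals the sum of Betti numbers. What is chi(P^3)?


The complex projective space P^3 has one cell in each even real dimension 0, 2, ..., 6.
The cohomology groups are H^{2k}(P^3) = Z for k = 0,...,3, and 0 otherwise.
Euler characteristic = sum of Betti numbers = 1 per even-dimensional cohomology group.
chi(P^3) = 3 + 1 = 4

4


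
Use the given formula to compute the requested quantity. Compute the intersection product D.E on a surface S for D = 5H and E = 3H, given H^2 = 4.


Using bilinearity of the intersection pairing on a surface S:
(aH).(bH) = ab * (H.H)
We have H^2 = 4.
D.E = (5H).(3H) = 5*3*4
= 15*4
= 60

60


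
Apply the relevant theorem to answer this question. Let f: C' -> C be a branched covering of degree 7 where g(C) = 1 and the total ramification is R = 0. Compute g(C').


Riemann-Hurwitz formula: 2g' - 2 = d(2g - 2) + R
Given: d = 7, g = 1, R = 0
2g' - 2 = 7*(2*1 - 2) + 0
2g' - 2 = 7*0 + 0
2g' - 2 = 0 + 0 = 0
2g' = 2
g' = 1

1


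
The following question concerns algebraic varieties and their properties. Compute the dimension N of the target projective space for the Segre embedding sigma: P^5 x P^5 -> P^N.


The Segre embedding maps P^m x P^n into P^N via
all products of coordinates from each factor.
N = (m+1)(n+1) - 1
N = (5+1)(5+1) - 1
N = 6*6 - 1
N = 36 - 1 = 35

35


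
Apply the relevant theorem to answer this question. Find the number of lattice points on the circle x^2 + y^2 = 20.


Systematically check integer values of x where x^2 <= 20.
For each valid x, check if 20 - x^2 is a perfect square.
x=2: 20 - 4 = 16, sqrt = 4 (valid)
x=4: 20 - 16 = 4, sqrt = 2 (valid)
Total integer solutions found: 8

8


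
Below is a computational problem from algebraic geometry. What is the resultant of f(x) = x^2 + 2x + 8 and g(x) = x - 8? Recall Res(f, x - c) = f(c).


For Res(f, x - c), we evaluate f at x = c.
f(8) = 8^2 + 2*8 + 8
= 64 + 16 + 8
= 80 + 8 = 88
Res(f, g) = 88

88


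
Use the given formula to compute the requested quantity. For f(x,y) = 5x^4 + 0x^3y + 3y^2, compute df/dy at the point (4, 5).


df/dy = 0*x^3 + 2*3*y^1
At (4,5): 0*4^3 + 2*3*5^1
= 0 + 30
= 30

30


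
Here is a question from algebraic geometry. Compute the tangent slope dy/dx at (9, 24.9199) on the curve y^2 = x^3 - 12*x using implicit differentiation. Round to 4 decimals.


Using implicit differentiation of y^2 = x^3 - 12*x:
2y * dy/dx = 3x^2 - 12
dy/dx = (3x^2 - 12)/(2y)
Numerator: 3*9^2 - 12 = 231
Denominator: 2*24.9199 = 49.8398
dy/dx = 231/49.8398 = 4.6349

4.6349


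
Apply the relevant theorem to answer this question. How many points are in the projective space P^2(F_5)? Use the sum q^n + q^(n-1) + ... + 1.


P^2(F_5) has (q^(n+1) - 1)/(q - 1) points.
= 5^2 + 5^1 + 5^0
= 25 + 5 + 1
= 31

31


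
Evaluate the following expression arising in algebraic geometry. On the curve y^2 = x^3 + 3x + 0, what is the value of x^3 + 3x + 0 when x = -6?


Compute x^3 + 3x + 0 at x = -6:
x^3 = (-6)^3 = -216
3*x = 3*(-6) = -18
Sum: -216 - 18 + 0 = -234

-234


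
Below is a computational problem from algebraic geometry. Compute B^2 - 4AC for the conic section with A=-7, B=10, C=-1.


The discriminant of a conic Ax^2 + Bxy + Cy^2 + ... = 0 is B^2 - 4AC.
B^2 = 10^2 = 100
4AC = 4*(-7)*(-1) = 28
Discriminant = 100 - 28 = 72

72


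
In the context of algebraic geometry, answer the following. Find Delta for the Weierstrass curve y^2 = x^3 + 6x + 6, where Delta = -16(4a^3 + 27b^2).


Compute each component:
4a^3 = 4*6^3 = 4*216 = 864
27b^2 = 27*6^2 = 27*36 = 972
4a^3 + 27b^2 = 864 + 972 = 1836
Delta = -16*1836 = -29376

-29376


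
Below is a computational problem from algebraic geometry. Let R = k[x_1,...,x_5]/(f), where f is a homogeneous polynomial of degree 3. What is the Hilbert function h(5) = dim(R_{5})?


For R = k[x_1,...,x_n]/(f) with f homogeneous of degree e:
The Hilbert series is (1 - t^e)/(1 - t)^n.
So h(d) = C(d+n-1, n-1) - C(d-e+n-1, n-1) for d >= e.
With n=5, e=3, d=5:
C(5+5-1, 5-1) = C(9, 4) = 126
C(5-3+5-1, 5-1) = C(6, 4) = 15
h(5) = 126 - 15 = 111

111


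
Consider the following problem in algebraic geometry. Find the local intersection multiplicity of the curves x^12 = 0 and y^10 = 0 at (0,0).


The intersection multiplicity of V(x^a) and V(y^b) at the origin is:
I(O; V(x^12), V(y^10)) = dim_k(k[x,y]/(x^12, y^10))
A basis for k[x,y]/(x^12, y^10) is the set of monomials x^i * y^j
where 0 <= i < 12 and 0 <= j < 10.
The number of such monomials is 12 * 10 = 120

120


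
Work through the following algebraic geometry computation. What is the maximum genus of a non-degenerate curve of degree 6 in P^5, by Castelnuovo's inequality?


Castelnuovo's bound: write d - 1 = m(r-1) + epsilon with 0 <= epsilon < r-1.
d - 1 = 6 - 1 = 5
r - 1 = 5 - 1 = 4
5 = 1*4 + 1, so m = 1, epsilon = 1
pi(d, r) = m(m-1)(r-1)/2 + m*epsilon
= 1*0*4/2 + 1*1
= 0/2 + 1
= 0 + 1 = 1

1


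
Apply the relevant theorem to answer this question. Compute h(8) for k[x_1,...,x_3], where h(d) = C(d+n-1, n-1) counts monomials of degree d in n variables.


The Hilbert function for the polynomial ring in 3 variables is:
h(d) = C(d+n-1, n-1)
h(8) = C(8+3-1, 3-1) = C(10, 2)
= 10! / (2! * 8!)
= 45

45


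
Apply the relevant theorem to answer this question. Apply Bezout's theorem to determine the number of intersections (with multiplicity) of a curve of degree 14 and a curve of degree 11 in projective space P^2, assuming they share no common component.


Bezout's theorem states the intersection count equals the product of degrees.
Intersection count = 14 * 11 = 154

154


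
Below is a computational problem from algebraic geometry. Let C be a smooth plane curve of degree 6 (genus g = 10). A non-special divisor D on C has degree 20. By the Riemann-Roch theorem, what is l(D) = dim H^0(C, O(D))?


First, compute the genus of a smooth plane curve of degree 6:
g = (d-1)(d-2)/2 = (6-1)(6-2)/2 = 10
For a non-special divisor D (i.e., h^1(D) = 0), Riemann-Roch gives:
l(D) = deg(D) - g + 1
Since deg(D) = 20 >= 2g - 1 = 19, D is non-special.
l(D) = 20 - 10 + 1 = 11

11


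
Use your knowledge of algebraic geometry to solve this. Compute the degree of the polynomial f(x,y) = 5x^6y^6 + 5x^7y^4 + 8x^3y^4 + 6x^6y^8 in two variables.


Examine each term for its total degree (sum of exponents).
  Term '5x^6y^6' has total degree 6+6 = 12.
  Term '5x^7y^4' has total degree 7+4 = 11.
  Term '8x^3y^4' has total degree 3+4 = 7.
  Term '6x^6y^8' has total degree 6+8 = 14.
The maximum total degree among all terms is 14.

14


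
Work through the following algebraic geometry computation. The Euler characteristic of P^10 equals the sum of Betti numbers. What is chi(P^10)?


The complex projective space P^10 has one cell in each even real dimension 0, 2, ..., 20.
The cohomology groups are H^{2k}(P^10) = Z for k = 0,...,10, and 0 otherwise.
Euler characteristic = sum of Betti numbers = 1 per even-dimensional cohomology group.
chi(P^10) = 10 + 1 = 11

11


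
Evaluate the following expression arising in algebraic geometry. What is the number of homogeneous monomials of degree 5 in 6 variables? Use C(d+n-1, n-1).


The number of degree-5 monomials in 6 variables is C(d+n-1, n-1).
= C(5+6-1, 6-1) = C(10, 5)
= 252

252


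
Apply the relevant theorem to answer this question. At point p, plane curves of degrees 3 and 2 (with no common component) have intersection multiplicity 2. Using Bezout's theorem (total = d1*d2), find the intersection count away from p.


By Bezout's theorem, the total intersection number is d1 * d2.
Total = 3 * 2 = 6
Intersection multiplicity at p = 2
Remaining intersections = 6 - 2 = 4

4


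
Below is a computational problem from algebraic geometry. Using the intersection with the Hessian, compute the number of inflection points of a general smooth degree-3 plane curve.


For a general smooth plane curve C of degree d, the inflection points are
the intersection of C with its Hessian curve, which has degree 3(d-2).
By Bezout, the total intersection number is d * 3(d-2) = 3 * 3 = 9.
For a general curve every flex is ordinary, so each contributes
multiplicity 1 to C·Hess(C), and the number of distinct inflection
points is 3d(d-2).
Inflection points = 3*3*(3-2) = 3*3*1 = 9

9


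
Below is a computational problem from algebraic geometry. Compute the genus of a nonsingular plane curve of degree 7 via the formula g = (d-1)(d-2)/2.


Using the genus formula for smooth plane curves:
g = (d-1)(d-2)/2
g = (7-1)(7-2)/2
g = 6*5/2
g = 30/2 = 15

15


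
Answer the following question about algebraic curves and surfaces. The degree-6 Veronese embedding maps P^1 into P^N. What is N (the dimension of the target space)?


The Veronese embedding v_d: P^n -> P^N maps each point to all
degree-d monomials in n+1 homogeneous coordinates.
N = C(n+d, d) - 1
N = C(1+6, 6) - 1
N = C(7, 6) - 1
C(7, 6) = 7
N = 7 - 1 = 6

6


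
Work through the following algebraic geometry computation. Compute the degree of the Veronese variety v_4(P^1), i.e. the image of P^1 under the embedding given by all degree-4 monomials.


The Veronese variety v_4(P^1) has degree d^r.
d^r = 4^1 = 4

4


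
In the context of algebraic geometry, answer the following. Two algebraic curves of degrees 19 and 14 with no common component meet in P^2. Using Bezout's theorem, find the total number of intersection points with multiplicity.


Bezout's theorem states the intersection count equals the product of degrees.
Intersection count = 19 * 14 = 266

266


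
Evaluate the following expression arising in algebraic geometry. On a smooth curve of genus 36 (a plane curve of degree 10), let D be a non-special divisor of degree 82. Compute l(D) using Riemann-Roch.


First, compute the genus of a smooth plane curve of degree 10:
g = (d-1)(d-2)/2 = (10-1)(10-2)/2 = 36
For a non-special divisor D (i.e., h^1(D) = 0), Riemann-Roch gives:
l(D) = deg(D) - g + 1
Since deg(D) = 82 >= 2g - 1 = 71, D is non-special.
l(D) = 82 - 36 + 1 = 47

47


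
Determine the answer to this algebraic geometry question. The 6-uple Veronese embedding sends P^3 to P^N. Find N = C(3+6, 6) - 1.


The Veronese embedding v_d: P^n -> P^N maps each point to all
degree-d monomials in n+1 homogeneous coordinates.
N = C(n+d, d) - 1
N = C(3+6, 6) - 1
N = C(9, 6) - 1
C(9, 6) = 84
N = 84 - 1 = 83

83


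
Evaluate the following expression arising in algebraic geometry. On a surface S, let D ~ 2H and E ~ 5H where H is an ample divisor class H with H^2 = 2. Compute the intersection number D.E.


Using bilinearity of the intersection pairing on a surface S:
(aH).(bH) = ab * (H.H)
We have H^2 = 2.
D.E = (2H).(5H) = 2*5*2
= 10*2
= 20

20


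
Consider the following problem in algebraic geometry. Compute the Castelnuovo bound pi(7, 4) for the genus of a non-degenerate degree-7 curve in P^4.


Castelnuovo's bound: write d - 1 = m(r-1) + epsilon with 0 <= epsilon < r-1.
d - 1 = 7 - 1 = 6
r - 1 = 4 - 1 = 3
6 = 2*3 + 0, so m = 2, epsilon = 0
pi(d, r) = m(m-1)(r-1)/2 + m*epsilon
= 2*1*3/2 + 2*0
= 6/2 + 0
= 3 + 0 = 3

3


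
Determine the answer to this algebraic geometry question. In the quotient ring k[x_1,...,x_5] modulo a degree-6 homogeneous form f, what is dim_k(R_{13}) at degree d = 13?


For R = k[x_1,...,x_n]/(f) with f homogeneous of degree e:
The Hilbert series is (1 - t^e)/(1 - t)^n.
So h(d) = C(d+n-1, n-1) - C(d-e+n-1, n-1) for d >= e.
With n=5, e=6, d=13:
C(13+5-1, 5-1) = C(17, 4) = 2380
C(13-6+5-1, 5-1) = C(11, 4) = 330
h(13) = 2380 - 330 = 2050

2050


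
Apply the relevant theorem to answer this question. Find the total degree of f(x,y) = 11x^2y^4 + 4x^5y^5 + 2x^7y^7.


Examine each term for its total degree (sum of exponents).
  Term '11x^2y^4' has total degree 2+4 = 6.
  Term '4x^5y^5' has total degree 5+5 = 10.
  Term '2x^7y^7' has total degree 7+7 = 14.
The maximum total degree among all terms is 14.

14


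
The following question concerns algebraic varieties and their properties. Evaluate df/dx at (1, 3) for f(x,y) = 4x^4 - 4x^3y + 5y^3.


df/dx = 4*4*x^3 + 3*(-4)*x^2*y
At (1,3): 4*4*1^3 + 3*(-4)*1^2*3
= 16 - 36
= -20

-20


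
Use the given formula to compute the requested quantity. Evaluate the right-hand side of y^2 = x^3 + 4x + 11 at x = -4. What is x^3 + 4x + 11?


Compute x^3 + 4x + 11 at x = -4:
x^3 = (-4)^3 = -64
4*x = 4*(-4) = -16
Sum: -64 - 16 + 11 = -69

-69


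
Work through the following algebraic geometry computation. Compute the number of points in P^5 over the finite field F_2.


P^5(F_2) has (q^(n+1) - 1)/(q - 1) points.
= 2^5 + 2^4 + 2^3 + 2^2 + 2^1 + 2^0
= 32 + 16 + 8 + 4 + 2 + 1
= 63

63


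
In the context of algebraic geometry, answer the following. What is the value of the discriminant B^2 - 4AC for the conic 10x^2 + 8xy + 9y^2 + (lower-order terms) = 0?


The discriminant of a conic Ax^2 + Bxy + Cy^2 + ... = 0 is B^2 - 4AC.
B^2 = 8^2 = 64
4AC = 4*10*9 = 360
Discriminant = 64 - 360 = -296

-296


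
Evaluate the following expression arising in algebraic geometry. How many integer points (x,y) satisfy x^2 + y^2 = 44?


Systematically check integer values of x where x^2 <= 44.
For each valid x, check if 44 - x^2 is a perfect square.
Total integer solutions found: 0

0


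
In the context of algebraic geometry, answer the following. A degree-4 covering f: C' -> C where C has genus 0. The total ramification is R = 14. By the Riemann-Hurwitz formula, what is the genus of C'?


Riemann-Hurwitz formula: 2g' - 2 = d(2g - 2) + R
Given: d = 4, g = 0, R = 14
2g' - 2 = 4*(2*0 - 2) + 14
2g' - 2 = 4*(-2) + 14
2g' - 2 = -8 + 14 = 6
2g' = 8
g' = 4

4


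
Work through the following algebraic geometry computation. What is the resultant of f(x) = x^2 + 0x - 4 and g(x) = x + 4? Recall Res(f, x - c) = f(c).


For Res(f, x - c), we evaluate f at x = c.
f(-4) = (-4)^2 + 0*(-4) - 4
= 16 + 0 - 4
= 16 - 4 = 12
Res(f, g) = 12

12


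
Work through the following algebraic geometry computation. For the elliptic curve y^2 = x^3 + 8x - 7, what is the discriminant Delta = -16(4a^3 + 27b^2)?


Compute each component:
4a^3 = 4*8^3 = 4*512 = 2048
27b^2 = 27*(-7)^2 = 27*49 = 1323
4a^3 + 27b^2 = 2048 + 1323 = 3371
Delta = -16*3371 = -53936

-53936


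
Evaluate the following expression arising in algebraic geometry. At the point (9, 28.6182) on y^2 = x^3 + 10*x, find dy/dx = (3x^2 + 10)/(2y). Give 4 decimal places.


Using implicit differentiation of y^2 = x^3 + 10*x:
2y * dy/dx = 3x^2 + 10
dy/dx = (3x^2 + 10)/(2y)
Numerator: 3*9^2 + 10 = 253
Denominator: 2*28.6182 = 57.2364
dy/dx = 253/57.2364 = 4.4203

4.4203


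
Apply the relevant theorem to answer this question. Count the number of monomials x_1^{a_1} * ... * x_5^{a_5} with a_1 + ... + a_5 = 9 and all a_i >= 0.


The number of degree-9 monomials in 5 variables is C(d+n-1, n-1).
= C(9+5-1, 5-1) = C(13, 4)
= 715

715


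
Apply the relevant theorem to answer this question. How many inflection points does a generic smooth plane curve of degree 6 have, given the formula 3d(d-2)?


For a general smooth plane curve C of degree d, the inflection points are
the intersection of C with its Hessian curve, which has degree 3(d-2).
By Bezout, the total intersection number is d * 3(d-2) = 6 * 12 = 72.
For a general curve every flex is ordinary, so each contributes
multiplicity 1 to C·Hess(C), and the number of distinct inflection
points is 3d(d-2).
Inflection points = 3*6*(6-2) = 3*6*4 = 72

72


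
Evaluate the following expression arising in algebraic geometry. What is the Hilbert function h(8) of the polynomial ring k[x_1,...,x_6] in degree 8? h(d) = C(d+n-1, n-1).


The Hilbert function for the polynomial ring in 6 variables is:
h(d) = C(d+n-1, n-1)
h(8) = C(8+6-1, 6-1) = C(13, 5)
= 13! / (5! * 8!)
= 1287

1287


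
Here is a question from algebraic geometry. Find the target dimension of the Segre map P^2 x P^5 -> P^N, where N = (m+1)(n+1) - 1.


The Segre embedding maps P^m x P^n into P^N via
all products of coordinates from each factor.
N = (m+1)(n+1) - 1
N = (2+1)(5+1) - 1
N = 3*6 - 1
N = 18 - 1 = 17

17


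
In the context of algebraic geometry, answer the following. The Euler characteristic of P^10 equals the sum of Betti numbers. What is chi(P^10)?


The complex projective space P^10 has one cell in each even real dimension 0, 2, ..., 20.
The cohomology groups are H^{2k}(P^10) = Z for k = 0,...,10, and 0 otherwise.
Euler characteristic = sum of Betti numbers = 1 per even-dimensional cohomology group.
chi(P^10) = 10 + 1 = 11

11


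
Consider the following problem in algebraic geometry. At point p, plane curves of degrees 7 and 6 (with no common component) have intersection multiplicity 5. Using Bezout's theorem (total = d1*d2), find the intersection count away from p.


By Bezout's theorem, the total intersection number is d1 * d2.
Total = 7 * 6 = 42
Intersection multiplicity at p = 5
Remaining intersections = 42 - 5 = 37

37


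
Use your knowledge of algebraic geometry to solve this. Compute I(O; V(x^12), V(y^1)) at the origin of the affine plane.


The intersection multiplicity of V(x^a) and V(y^b) at the origin is:
I(O; V(x^12), V(y^1)) = dim_k(k[x,y]/(x^12, y^1))
A basis for k[x,y]/(x^12, y^1) is the set of monomials x^i * y^j
where 0 <= i < 12 and 0 <= j < 1.
The number of such monomials is 12 * 1 = 12

12


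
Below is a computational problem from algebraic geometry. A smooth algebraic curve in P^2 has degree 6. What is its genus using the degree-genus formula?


Using the genus formula for smooth plane curves:
g = (d-1)(d-2)/2
g = (6-1)(6-2)/2
g = 5*4/2
g = 20/2 = 10

10


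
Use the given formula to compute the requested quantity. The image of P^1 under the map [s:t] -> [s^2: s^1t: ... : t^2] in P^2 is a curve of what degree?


The rational normal curve in P^2 is the image of P^1 under the 2-uple Veronese.
A general hyperplane in P^2 pulls back to a degree-2 form on P^1, which has 2 zeros,
so the curve meets a general hyperplane in 2 points. Degree = 2.

2


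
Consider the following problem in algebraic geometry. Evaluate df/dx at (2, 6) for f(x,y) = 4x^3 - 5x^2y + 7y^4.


df/dx = 3*4*x^2 + 2*(-5)*x^1*y
At (2,6): 3*4*2^2 + 2*(-5)*2^1*6
= 48 - 120
= -72

-72


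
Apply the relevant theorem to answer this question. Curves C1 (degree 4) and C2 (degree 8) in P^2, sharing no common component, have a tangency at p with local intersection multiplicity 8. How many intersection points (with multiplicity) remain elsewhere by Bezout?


By Bezout's theorem, the total intersection number is d1 * d2.
Total = 4 * 8 = 32
Intersection multiplicity at p = 8
Remaining intersections = 32 - 8 = 24

24


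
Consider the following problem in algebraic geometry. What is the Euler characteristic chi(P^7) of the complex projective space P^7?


The complex projective space P^7 has one cell in each even real dimension 0, 2, ..., 14.
The cohomology groups are H^{2k}(P^7) = Z for k = 0,...,7, and 0 otherwise.
Euler characteristic = sum of Betti numbers = 1 per even-dimensional cohomology group.
chi(P^7) = 7 + 1 = 8

8


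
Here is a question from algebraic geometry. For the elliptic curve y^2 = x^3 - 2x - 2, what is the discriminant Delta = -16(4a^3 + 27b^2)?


Compute each component:
4a^3 = 4*(-2)^3 = 4*(-8) = -32
27b^2 = 27*(-2)^2 = 27*4 = 108
4a^3 + 27b^2 = -32 + 108 = 76
Delta = -16*76 = -1216

-1216


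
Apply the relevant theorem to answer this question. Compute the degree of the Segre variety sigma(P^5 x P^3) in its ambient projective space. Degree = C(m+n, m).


The degree of the Segre variety P^5 x P^3 is C(m+n, m).
= C(8, 5)
= 56

56


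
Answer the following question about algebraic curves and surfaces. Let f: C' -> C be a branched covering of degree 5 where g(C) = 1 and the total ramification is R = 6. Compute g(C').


Riemann-Hurwitz formula: 2g' - 2 = d(2g - 2) + R
Given: d = 5, g = 1, R = 6
2g' - 2 = 5*(2*1 - 2) + 6
2g' - 2 = 5*0 + 6
2g' - 2 = 0 + 6 = 6
2g' = 8
g' = 4

4


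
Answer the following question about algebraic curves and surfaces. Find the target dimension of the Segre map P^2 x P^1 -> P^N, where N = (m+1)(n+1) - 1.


The Segre embedding maps P^m x P^n into P^N via
all products of coordinates from each factor.
N = (m+1)(n+1) - 1
N = (2+1)(1+1) - 1
N = 3*2 - 1
N = 6 - 1 = 5

5


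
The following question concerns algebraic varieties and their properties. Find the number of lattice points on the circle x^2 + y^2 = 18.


Systematically check integer values of x where x^2 <= 18.
For each valid x, check if 18 - x^2 is a perfect square.
x=3: 18 - 9 = 9, sqrt = 3 (valid)
Total integer solutions found: 4

4


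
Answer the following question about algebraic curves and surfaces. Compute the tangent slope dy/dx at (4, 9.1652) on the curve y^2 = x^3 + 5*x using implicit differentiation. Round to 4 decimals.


Using implicit differentiation of y^2 = x^3 + 5*x:
2y * dy/dx = 3x^2 + 5
dy/dx = (3x^2 + 5)/(2y)
Numerator: 3*4^2 + 5 = 53
Denominator: 2*9.1652 = 18.3304
dy/dx = 53/18.3304 = 2.8914

2.8914


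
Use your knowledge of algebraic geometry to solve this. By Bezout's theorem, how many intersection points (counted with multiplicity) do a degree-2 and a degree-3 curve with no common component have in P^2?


Bezout's theorem states the intersection count equals the product of degrees.
Intersection count = 2 * 3 = 6

6


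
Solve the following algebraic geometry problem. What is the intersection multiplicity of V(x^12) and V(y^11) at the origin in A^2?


The intersection multiplicity of V(x^a) and V(y^b) at the origin is:
I(O; V(x^12), V(y^11)) = dim_k(k[x,y]/(x^12, y^11))
A basis for k[x,y]/(x^12, y^11) is the set of monomials x^i * y^j
where 0 <= i < 12 and 0 <= j < 11.
The number of such monomials is 12 * 11 = 132

132


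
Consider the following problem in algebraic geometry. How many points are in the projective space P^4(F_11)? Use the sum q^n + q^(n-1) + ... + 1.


P^4(F_11) has (q^(n+1) - 1)/(q - 1) points.
= 11^4 + 11^3 + 11^2 + 11^1 + 11^0
= 14641 + 1331 + 121 + 11 + 1
= 16105

16105


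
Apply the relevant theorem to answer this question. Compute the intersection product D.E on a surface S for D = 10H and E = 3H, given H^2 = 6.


Using bilinearity of the intersection pairing on a surface S:
(aH).(bH) = ab * (H.H)
We have H^2 = 6.
D.E = (10H).(3H) = 10*3*6
= 30*6
= 180

180


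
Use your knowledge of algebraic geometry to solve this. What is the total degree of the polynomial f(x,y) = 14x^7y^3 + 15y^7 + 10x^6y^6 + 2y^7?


Examine each term for its total degree (sum of exponents).
  Term '14x^7y^3' has total degree 7+3 = 10.
  Term '15y^7' has total degree 0+7 = 7.
  Term '10x^6y^6' has total degree 6+6 = 12.
  Term '2y^7' has total degree 0+7 = 7.
The maximum total degree among all terms is 12.

12


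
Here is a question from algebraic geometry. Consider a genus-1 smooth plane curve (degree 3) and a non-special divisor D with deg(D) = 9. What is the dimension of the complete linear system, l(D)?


First, compute the genus of a smooth plane curve of degree 3:
g = (d-1)(d-2)/2 = (3-1)(3-2)/2 = 1
For a non-special divisor D (i.e., h^1(D) = 0), Riemann-Roch gives:
l(D) = deg(D) - g + 1
Since deg(D) = 9 >= 2g - 1 = 1, D is non-special.
l(D) = 9 - 1 + 1 = 9

9


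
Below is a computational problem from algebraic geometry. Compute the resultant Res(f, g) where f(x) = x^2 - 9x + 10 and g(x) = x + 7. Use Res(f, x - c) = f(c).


For Res(f, x - c), we evaluate f at x = c.
f(-7) = (-7)^2 - 9*(-7) + 10
= 49 + 63 + 10
= 112 + 10 = 122
Res(f, g) = 122

122


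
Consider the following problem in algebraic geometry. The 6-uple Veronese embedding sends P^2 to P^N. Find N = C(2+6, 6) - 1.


The Veronese embedding v_d: P^n -> P^N maps each point to all
degree-d monomials in n+1 homogeneous coordinates.
N = C(n+d, d) - 1
N = C(2+6, 6) - 1
N = C(8, 6) - 1
C(8, 6) = 28
N = 28 - 1 = 27

27


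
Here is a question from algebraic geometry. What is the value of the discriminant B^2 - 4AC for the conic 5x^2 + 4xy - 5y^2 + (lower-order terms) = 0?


The discriminant of a conic Ax^2 + Bxy + Cy^2 + ... = 0 is B^2 - 4AC.
B^2 = 4^2 = 16
4AC = 4*5*(-5) = -100
Discriminant = 16 + 100 = 116

116


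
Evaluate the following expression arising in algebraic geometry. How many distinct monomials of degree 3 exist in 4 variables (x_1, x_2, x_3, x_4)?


The number of degree-3 monomials in 4 variables is C(d+n-1, n-1).
= C(3+4-1, 4-1) = C(6, 3)
= 20

20


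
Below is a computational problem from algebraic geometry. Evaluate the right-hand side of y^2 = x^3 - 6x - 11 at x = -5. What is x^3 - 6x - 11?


Compute x^3 - 6x - 11 at x = -5:
x^3 = (-5)^3 = -125
(-6)*x = (-6)*(-5) = 30
Sum: -125 + 30 - 11 = -106

-106


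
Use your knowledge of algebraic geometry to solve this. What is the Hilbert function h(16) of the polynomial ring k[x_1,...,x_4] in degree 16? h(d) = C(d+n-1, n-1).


The Hilbert function for the polynomial ring in 4 variables is:
h(d) = C(d+n-1, n-1)
h(16) = C(16+4-1, 4-1) = C(19, 3)
= 19! / (3! * 16!)
= 969

969


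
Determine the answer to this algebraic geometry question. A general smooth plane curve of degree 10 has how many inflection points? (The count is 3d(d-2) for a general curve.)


For a general smooth plane curve C of degree d, the inflection points are
the intersection of C with its Hessian curve, which has degree 3(d-2).
By Bezout, the total intersection number is d * 3(d-2) = 10 * 24 = 240.
For a general curve every flex is ordinary, so each contributes
multiplicity 1 to C·Hess(C), and the number of distinct inflection
points is 3d(d-2).
Inflection points = 3*10*(10-2) = 3*10*8 = 240

240


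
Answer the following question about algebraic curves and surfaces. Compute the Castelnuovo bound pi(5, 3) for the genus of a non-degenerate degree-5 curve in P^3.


Castelnuovo's bound: write d - 1 = m(r-1) + epsilon with 0 <= epsilon < r-1.
d - 1 = 5 - 1 = 4
r - 1 = 3 - 1 = 2
4 = 2*2 + 0, so m = 2, epsilon = 0
pi(d, r) = m(m-1)(r-1)/2 + m*epsilon
= 2*1*2/2 + 2*0
= 4/2 + 0
= 2 + 0 = 2

2


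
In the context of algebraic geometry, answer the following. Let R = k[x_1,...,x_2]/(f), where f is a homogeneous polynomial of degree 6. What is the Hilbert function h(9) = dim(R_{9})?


For R = k[x_1,...,x_n]/(f) with f homogeneous of degree e:
The Hilbert series is (1 - t^e)/(1 - t)^n.
So h(d) = C(d+n-1, n-1) - C(d-e+n-1, n-1) for d >= e.
With n=2, e=6, d=9:
C(9+2-1, 2-1) = C(10, 1) = 10
C(9-6+2-1, 2-1) = C(4, 1) = 4
h(9) = 10 - 4 = 6

6


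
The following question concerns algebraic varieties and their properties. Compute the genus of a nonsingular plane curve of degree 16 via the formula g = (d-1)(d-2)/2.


Using the genus formula for smooth plane curves:
g = (d-1)(d-2)/2
g = (16-1)(16-2)/2
g = 15*14/2
g = 210/2 = 105

105


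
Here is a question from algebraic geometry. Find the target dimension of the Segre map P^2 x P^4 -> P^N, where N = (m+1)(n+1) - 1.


The Segre embedding maps P^m x P^n into P^N via
all products of coordinates from each factor.
N = (m+1)(n+1) - 1
N = (2+1)(4+1) - 1
N = 3*5 - 1
N = 15 - 1 = 14

14


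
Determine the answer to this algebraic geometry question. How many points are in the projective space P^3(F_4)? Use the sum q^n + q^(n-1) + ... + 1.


P^3(F_4) has (q^(n+1) - 1)/(q - 1) points.
= 4^3 + 4^2 + 4^1 + 4^0
= 64 + 16 + 4 + 1
= 85

85


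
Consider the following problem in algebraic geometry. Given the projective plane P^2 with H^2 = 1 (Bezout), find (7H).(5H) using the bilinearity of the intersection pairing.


Using bilinearity of the intersection pairing on the projective plane P^2:
(aH).(bH) = ab * (H.H)
We have H^2 = 1 (Bezout).
D.E = (7H).(5H) = 7*5*1
= 35*1
= 35

35


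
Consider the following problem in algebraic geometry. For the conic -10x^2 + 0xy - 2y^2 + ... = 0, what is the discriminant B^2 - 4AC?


The discriminant of a conic Ax^2 + Bxy + Cy^2 + ... = 0 is B^2 - 4AC.
B^2 = 0^2 = 0
4AC = 4*(-10)*(-2) = 80
Discriminant = 0 - 80 = -80

-80


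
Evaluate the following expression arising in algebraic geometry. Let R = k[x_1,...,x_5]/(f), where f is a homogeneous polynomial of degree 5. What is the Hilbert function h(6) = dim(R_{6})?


For R = k[x_1,...,x_n]/(f) with f homogeneous of degree e:
The Hilbert series is (1 - t^e)/(1 - t)^n.
So h(d) = C(d+n-1, n-1) - C(d-e+n-1, n-1) for d >= e.
With n=5, e=5, d=6:
C(6+5-1, 5-1) = C(10, 4) = 210
C(6-5+5-1, 5-1) = C(5, 4) = 5
h(6) = 210 - 5 = 205

205


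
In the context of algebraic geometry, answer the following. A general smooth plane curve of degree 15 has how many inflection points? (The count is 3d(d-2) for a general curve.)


For a general smooth plane curve C of degree d, the inflection points are
the intersection of C with its Hessian curve, which has degree 3(d-2).
By Bezout, the total intersection number is d * 3(d-2) = 15 * 39 = 585.
For a general curve every flex is ordinary, so each contributes
multiplicity 1 to C·Hess(C), and the number of distinct inflection
points is 3d(d-2).
Inflection points = 3*15*(15-2) = 3*15*13 = 585

585


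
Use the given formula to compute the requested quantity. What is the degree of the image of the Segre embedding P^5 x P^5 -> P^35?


The degree of the Segre variety P^5 x P^5 is C(m+n, m).
= C(10, 5)
= 252

252


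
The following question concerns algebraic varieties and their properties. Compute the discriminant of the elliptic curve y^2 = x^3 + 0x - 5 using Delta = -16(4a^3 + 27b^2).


Compute each component:
4a^3 = 4*0^3 = 4*0 = 0
27b^2 = 27*(-5)^2 = 27*25 = 675
4a^3 + 27b^2 = 0 + 675 = 675
Delta = -16*675 = -10800

-10800


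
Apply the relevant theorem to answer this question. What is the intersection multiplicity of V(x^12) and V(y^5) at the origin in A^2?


The intersection multiplicity of V(x^a) and V(y^b) at the origin is:
I(O; V(x^12), V(y^5)) = dim_k(k[x,y]/(x^12, y^5))
A basis for k[x,y]/(x^12, y^5) is the set of monomials x^i * y^j
where 0 <= i < 12 and 0 <= j < 5.
The number of such monomials is 12 * 5 = 60

60


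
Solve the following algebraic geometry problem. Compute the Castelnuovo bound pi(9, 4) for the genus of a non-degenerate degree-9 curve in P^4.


Castelnuovo's bound: write d - 1 = m(r-1) + epsilon with 0 <= epsilon < r-1.
d - 1 = 9 - 1 = 8
r - 1 = 4 - 1 = 3
8 = 2*3 + 2, so m = 2, epsilon = 2
pi(d, r) = m(m-1)(r-1)/2 + m*epsilon
= 2*1*3/2 + 2*2
= 6/2 + 4
= 3 + 4 = 7

7


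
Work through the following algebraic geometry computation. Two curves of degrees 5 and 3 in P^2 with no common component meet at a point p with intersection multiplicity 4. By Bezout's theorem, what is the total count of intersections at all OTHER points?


By Bezout's theorem, the total intersection number is d1 * d2.
Total = 5 * 3 = 15
Intersection multiplicity at p = 4
Remaining intersections = 15 - 4 = 11

11


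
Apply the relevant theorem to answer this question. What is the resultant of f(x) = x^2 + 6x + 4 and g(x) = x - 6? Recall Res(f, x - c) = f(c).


For Res(f, x - c), we evaluate f at x = c.
f(6) = 6^2 + 6*6 + 4
= 36 + 36 + 4
= 72 + 4 = 76
Res(f, g) = 76

76


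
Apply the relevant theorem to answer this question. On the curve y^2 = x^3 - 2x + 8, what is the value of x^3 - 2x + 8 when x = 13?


Compute x^3 - 2x + 8 at x = 13:
x^3 = 13^3 = 2197
(-2)*x = (-2)*13 = -26
Sum: 2197 - 26 + 8 = 2179

2179


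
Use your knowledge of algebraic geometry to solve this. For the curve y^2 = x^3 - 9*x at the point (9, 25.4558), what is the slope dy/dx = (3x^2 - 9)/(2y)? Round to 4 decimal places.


Using implicit differentiation of y^2 = x^3 - 9*x:
2y * dy/dx = 3x^2 - 9
dy/dx = (3x^2 - 9)/(2y)
Numerator: 3*9^2 - 9 = 234
Denominator: 2*25.4558 = 50.9116
dy/dx = 234/50.9116 = 4.5962

4.5962


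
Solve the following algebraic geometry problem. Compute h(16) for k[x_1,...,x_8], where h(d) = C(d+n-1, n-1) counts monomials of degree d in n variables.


The Hilbert function for the polynomial ring in 8 variables is:
h(d) = C(d+n-1, n-1)
h(16) = C(16+8-1, 8-1) = C(23, 7)
= 23! / (7! * 16!)
= 245157

245157


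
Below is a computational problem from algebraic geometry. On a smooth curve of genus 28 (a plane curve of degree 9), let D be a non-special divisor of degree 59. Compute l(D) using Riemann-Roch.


First, compute the genus of a smooth plane curve of degree 9:
g = (d-1)(d-2)/2 = (9-1)(9-2)/2 = 28
For a non-special divisor D (i.e., h^1(D) = 0), Riemann-Roch gives:
l(D) = deg(D) - g + 1
Since deg(D) = 59 >= 2g - 1 = 55, D is non-special.
l(D) = 59 - 28 + 1 = 32

32


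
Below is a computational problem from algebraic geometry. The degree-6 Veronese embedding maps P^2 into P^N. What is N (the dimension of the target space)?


The Veronese embedding v_d: P^n -> P^N maps each point to all
degree-d monomials in n+1 homogeneous coordinates.
N = C(n+d, d) - 1
N = C(2+6, 6) - 1
N = C(8, 6) - 1
C(8, 6) = 28
N = 28 - 1 = 27

27
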